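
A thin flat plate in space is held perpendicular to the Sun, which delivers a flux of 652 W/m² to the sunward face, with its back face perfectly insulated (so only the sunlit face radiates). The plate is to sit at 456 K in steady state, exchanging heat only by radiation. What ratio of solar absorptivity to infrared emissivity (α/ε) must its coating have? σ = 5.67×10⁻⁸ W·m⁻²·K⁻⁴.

α/ε ≈ 3.76

Balance: αS·A = εσ·1A·T⁴ ⇒ α/ε = σT⁴/S.
α/ε = 5.67×10⁻⁸·(456)⁴/652 = 5.67×10⁻⁸·4.324×10¹⁰/652.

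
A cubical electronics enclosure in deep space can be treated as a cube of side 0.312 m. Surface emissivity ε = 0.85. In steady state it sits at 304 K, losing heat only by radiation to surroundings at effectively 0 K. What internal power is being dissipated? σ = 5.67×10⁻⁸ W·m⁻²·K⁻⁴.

Steady state: P = εσA T⁴.
A = 6L² = 0.5841 m²; T⁴ = (304)⁴ = 8.541×10⁹ K⁴.
P = 0.85 × 5.67×10⁻⁸ × 0.5841 × 8.541×10⁹.

P ≈ 240 W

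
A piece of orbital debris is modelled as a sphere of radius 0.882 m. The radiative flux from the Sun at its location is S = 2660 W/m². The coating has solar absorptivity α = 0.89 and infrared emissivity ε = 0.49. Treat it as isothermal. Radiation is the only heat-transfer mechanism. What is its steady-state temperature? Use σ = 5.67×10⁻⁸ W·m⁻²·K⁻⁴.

At equilibrium, absorbed power = emitted power.
Absorbing cross-section = πr² = 2.444 m²; emitting surface = 4πr² = 9.776 m² (ratio 4).
αS·A_cross = εσ·A_surf·T⁴  ⇒  T⁴ = αS/(ε·4σ).
T⁴ = 0.890·2660/(0.49·4·5.67×10⁻⁸) = 2.130×10¹⁰ K⁴.
T = (2.130×10¹⁰)^(1/4).

T ≈ 382 K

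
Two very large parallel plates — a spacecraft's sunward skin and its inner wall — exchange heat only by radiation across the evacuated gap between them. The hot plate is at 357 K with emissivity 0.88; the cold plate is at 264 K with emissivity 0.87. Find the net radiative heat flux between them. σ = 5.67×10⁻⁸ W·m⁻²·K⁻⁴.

q ≈ 502 W/m²

For two infinite grey parallel plates, q = σ(T₁⁴ − T₂⁴)/(1/ε₁ + 1/ε₂ − 1).
T₁⁴ − T₂⁴ = 1.624×10¹⁰ − 4.858×10⁹ = 1.139×10¹⁰ K⁴.
1/ε₁ + 1/ε₂ − 1 = 1.136 + 1.149 − 1 = 1.286.
q = 5.67×10⁻⁸ × 1.139×10¹⁰ / 1.286.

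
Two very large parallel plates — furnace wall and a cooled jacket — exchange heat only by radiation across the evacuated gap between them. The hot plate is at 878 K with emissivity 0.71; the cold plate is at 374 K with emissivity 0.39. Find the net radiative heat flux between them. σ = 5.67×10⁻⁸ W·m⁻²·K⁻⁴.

q ≈ 11000 W/m²

For two infinite grey parallel plates, q = σ(T₁⁴ − T₂⁴)/(1/ε₁ + 1/ε₂ − 1).
T₁⁴ − T₂⁴ = 5.943×10¹¹ − 1.957×10¹⁰ = 5.747×10¹¹ K⁴.
1/ε₁ + 1/ε₂ − 1 = 1.408 + 2.564 − 1 = 2.973.
q = 5.67×10⁻⁸ × 5.747×10¹¹ / 2.973.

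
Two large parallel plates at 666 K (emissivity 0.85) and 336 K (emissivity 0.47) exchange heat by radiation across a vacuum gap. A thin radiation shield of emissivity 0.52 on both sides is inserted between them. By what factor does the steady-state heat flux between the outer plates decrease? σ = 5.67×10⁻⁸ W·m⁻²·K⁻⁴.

Without shield: q₀ = σΔ(T⁴)/(1/ε₁+1/ε₂−1) with denominator 2.304.
With shield the two gaps are in series; the resistances add: (1/ε₁+1/ε_s−1)+(1/ε_s+1/ε₂−1) = 2.100+3.051 = 5.150.
Heat-flux ratio q₀/q = 5.150/2.304.

factor ≈ 2.24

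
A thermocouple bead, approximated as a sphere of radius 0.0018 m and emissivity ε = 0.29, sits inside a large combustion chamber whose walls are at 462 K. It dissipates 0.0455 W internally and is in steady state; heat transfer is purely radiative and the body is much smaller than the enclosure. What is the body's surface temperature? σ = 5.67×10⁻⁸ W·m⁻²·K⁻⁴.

For a small grey body in a large enclosure, net radiated power = εσA(T⁴ − T_w⁴).
Steady state: P = εσA(T⁴ − T_w⁴) with A = 4πr² = 4.072×10⁻⁵ m².
T⁴ = P/(εσA) + T_w⁴ = 0.0455/(0.29·5.67×10⁻⁸·4.072×10⁻⁵) + (462)⁴
    = 6.796×10¹⁰ + 4.556×10¹⁰ = 1.135×10¹¹ K⁴.

T ≈ 580 K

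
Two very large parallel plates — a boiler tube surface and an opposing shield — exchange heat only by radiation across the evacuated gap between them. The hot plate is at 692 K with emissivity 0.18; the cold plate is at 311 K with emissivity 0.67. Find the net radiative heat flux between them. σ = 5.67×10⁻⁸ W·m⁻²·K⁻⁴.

q ≈ 2060 W/m²

For two infinite grey parallel plates, q = σ(T₁⁴ − T₂⁴)/(1/ε₁ + 1/ε₂ − 1).
T₁⁴ − T₂⁴ = 2.293×10¹¹ − 9.355×10⁹ = 2.200×10¹¹ K⁴.
1/ε₁ + 1/ε₂ − 1 = 5.556 + 1.493 − 1 = 6.048.
q = 5.67×10⁻⁸ × 2.200×10¹¹ / 6.048.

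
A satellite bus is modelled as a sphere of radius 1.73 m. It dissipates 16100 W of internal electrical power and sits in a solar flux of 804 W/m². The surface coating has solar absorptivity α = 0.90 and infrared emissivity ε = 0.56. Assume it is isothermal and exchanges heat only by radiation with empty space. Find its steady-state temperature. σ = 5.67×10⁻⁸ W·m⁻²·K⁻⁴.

At steady state, absorbed solar power + internal power = radiated power.
Absorbed: α·S·A_cross = 0.90·804·9.402 = 6804 W (cross-section πr²).
Total input = 6804 + 16100 = 22900 W.
Radiated: εσ·A_surf·T⁴ with A_surf = 4πr² = 37.61 m².
T⁴ = 22900/(0.56·5.67×10⁻⁸·37.61) = 1.918×10¹⁰ K⁴.

T ≈ 372 K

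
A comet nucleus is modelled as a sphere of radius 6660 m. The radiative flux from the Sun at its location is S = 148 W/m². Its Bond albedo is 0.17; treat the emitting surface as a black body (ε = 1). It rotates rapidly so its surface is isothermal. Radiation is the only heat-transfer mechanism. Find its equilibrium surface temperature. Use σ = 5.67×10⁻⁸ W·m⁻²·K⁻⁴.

T ≈ 153 K

At equilibrium, absorbed power = emitted power.
Absorbing cross-section = πr² = 1.393×10⁸ m²; emitting surface = 4πr² = 5.574×10⁸ m² (ratio 4).
(1−a)S·A_cross = εσ·A_surf·T⁴  ⇒  T⁴ = (1−a)S/(4σ).
T⁴ = 0.830·148/(4·5.67×10⁻⁸) = 5.416×10⁸ K⁴.
T = (5.416×10⁸)^(1/4).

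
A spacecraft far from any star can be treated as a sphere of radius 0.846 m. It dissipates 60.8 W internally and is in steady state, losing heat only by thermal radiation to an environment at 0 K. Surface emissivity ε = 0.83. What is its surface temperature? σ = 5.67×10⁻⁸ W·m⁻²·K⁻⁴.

Steady state: internal power = radiated power, P = εσA T⁴.
Radiating area A = 4πr² = 8.994 m².
T⁴ = P/(εσA) = 60.8/(0.83·5.67×10⁻⁸·8.994) = 1.436×10⁸ K⁴.
T = (1.436×10⁸)^(1/4).

T ≈ 109 K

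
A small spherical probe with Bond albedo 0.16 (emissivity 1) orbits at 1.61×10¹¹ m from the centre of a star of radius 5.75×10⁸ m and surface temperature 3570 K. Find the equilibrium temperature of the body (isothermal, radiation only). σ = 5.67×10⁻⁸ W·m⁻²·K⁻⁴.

T ≈ 144 K

The star's surface emits σT_*⁴; at distance d the flux is S = σT_*⁴(R_*/d)².
S = 5.67×10⁻⁸·(3570)⁴·(5.75×10⁸/1.61×10¹¹)² = 117.5 W/m².
For an isothermal sphere T⁴ = (1−a)S/(4σ) = 4.351×10⁸ K⁴.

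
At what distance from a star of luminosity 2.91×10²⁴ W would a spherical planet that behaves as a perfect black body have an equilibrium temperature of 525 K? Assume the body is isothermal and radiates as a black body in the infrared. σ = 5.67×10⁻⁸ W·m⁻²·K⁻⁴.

d ≈ 3.67×10⁹ m

For an isothermal black-emitting sphere, (1−a)S·πr² = σ·4πr²·T⁴ ⇒ S = 4σT⁴/(1−a).
S = 4·5.67×10⁻⁸·(525)⁴/1.00 = 17230 W/m².
Flux falls as S = L/(4πd²), so d = √(L/(4πS)) = √(2.91×10²⁴/(4π·17230)).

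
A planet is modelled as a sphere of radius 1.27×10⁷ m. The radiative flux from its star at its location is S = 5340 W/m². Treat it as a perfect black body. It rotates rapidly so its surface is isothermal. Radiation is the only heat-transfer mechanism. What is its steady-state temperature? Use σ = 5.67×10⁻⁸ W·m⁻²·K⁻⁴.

T ≈ 392 K

At equilibrium, absorbed power = emitted power.
Absorbing cross-section = πr² = 5.067×10¹⁴ m²; emitting surface = 4πr² = 2.027×10¹⁵ m² (ratio 4).
S·A_cross = εσ·A_surf·T⁴  ⇒  T⁴ = S/(4σ).
T⁴ = 1.00·5340/(4·5.67×10⁻⁸) = 2.354×10¹⁰ K⁴.
T = (2.354×10¹⁰)^(1/4).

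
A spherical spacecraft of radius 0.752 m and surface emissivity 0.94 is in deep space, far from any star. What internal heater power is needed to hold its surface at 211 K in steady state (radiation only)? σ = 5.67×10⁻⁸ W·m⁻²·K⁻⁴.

P = εσ·4πr²·T⁴.
4πr² = 7.106 m²; T⁴ = 1.982×10⁹ K⁴.
P = 0.94·5.67×10⁻⁸·7.106·1.982×10⁹.

P ≈ 751 W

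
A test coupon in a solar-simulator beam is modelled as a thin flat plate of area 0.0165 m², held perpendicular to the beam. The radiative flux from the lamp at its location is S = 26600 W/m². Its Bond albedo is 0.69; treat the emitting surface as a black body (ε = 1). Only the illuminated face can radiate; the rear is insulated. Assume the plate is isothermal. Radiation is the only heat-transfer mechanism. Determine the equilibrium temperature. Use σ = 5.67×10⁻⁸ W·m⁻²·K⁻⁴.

At equilibrium, absorbed power = emitted power.
Absorbing cross-section = A = 0.01650 m²; emitting surface = A = 0.01650 m² (ratio 1).
(1−a)S·A_cross = εσ·A_surf·T⁴  ⇒  T⁴ = (1−a)S/(1σ).
T⁴ = 0.310·26600/(1·5.67×10⁻⁸) = 1.454×10¹¹ K⁴.
T = (1.454×10¹¹)^(1/4).

T ≈ 618 K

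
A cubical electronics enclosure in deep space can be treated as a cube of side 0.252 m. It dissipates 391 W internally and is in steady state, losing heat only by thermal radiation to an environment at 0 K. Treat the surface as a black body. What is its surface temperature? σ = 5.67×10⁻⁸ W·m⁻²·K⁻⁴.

T ≈ 367 K

Steady state: internal power = radiated power, P = εσA T⁴.
Radiating area A = 6L² = 0.3810 m².
T⁴ = P/(εσA) = 391/(1.0·5.67×10⁻⁸·0.3810) = 1.810×10¹⁰ K⁴.
T = (1.810×10¹⁰)^(1/4).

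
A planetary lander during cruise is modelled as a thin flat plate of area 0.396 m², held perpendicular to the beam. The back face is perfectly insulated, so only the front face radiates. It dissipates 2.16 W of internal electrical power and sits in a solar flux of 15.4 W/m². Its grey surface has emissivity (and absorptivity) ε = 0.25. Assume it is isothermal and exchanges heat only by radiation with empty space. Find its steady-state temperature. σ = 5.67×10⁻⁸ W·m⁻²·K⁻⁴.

At steady state, absorbed solar power + internal power = radiated power.
Absorbed: α·S·A_cross = 0.25·15.4·0.3960 = 1.525 W (cross-section A).
Total input = 1.525 + 2.16 = 3.685 W.
Radiated: εσ·A_surf·T⁴ with A_surf = A = 0.3960 m².
T⁴ = 3.685/(0.25·5.67×10⁻⁸·0.3960) = 6.564×10⁸ K⁴.

T ≈ 160 K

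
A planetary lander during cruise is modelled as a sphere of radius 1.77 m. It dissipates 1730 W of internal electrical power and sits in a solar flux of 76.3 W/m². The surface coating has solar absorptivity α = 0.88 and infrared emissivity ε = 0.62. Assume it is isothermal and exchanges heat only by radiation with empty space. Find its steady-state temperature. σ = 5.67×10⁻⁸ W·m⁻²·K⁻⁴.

T ≈ 204 K

At steady state, absorbed solar power + internal power = radiated power.
Absorbed: α·S·A_cross = 0.88·76.3·9.842 = 660.9 W (cross-section πr²).
Total input = 660.9 + 1730 = 2391 W.
Radiated: εσ·A_surf·T⁴ with A_surf = 4πr² = 39.37 m².
T⁴ = 2391/(0.62·5.67×10⁻⁸·39.37) = 1.728×10⁹ K⁴.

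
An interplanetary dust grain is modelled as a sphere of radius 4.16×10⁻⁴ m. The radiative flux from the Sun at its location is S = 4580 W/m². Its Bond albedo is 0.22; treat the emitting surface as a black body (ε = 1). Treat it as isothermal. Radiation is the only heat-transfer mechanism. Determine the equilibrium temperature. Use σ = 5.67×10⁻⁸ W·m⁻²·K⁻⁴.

At equilibrium, absorbed power = emitted power.
Absorbing cross-section = πr² = 5.437×10⁻⁷ m²; emitting surface = 4πr² = 2.175×10⁻⁶ m² (ratio 4).
(1−a)S·A_cross = εσ·A_surf·T⁴  ⇒  T⁴ = (1−a)S/(4σ).
T⁴ = 0.780·4580/(4·5.67×10⁻⁸) = 1.575×10¹⁰ K⁴.
T = (1.575×10¹⁰)^(1/4).

T ≈ 354 K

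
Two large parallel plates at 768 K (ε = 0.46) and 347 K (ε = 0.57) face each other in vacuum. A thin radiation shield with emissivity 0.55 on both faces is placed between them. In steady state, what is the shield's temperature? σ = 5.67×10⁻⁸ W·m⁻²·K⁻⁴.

T_s ≈ 641 K

In steady state the net flux on the hot side equals that on the cold side.
σ(T₁⁴−T_s⁴)/D₁ = σ(T_s⁴−T₂⁴)/D₂, with D₁ = 1/ε₁+1/ε_s−1 = 2.992, D₂ = 1/ε_s+1/ε₂−1 = 2.573.
Solve for T_s⁴: T_s⁴ = (D₂·T₁⁴ + D₁·T₂⁴)/(D₁+D₂) = 1.686×10¹¹ K⁴.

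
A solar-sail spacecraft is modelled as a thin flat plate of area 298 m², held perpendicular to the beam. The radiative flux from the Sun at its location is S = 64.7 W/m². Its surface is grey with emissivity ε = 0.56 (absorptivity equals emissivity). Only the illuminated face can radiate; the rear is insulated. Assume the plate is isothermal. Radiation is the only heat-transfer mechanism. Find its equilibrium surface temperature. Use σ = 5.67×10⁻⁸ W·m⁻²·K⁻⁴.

T ≈ 184 K

At equilibrium, absorbed power = emitted power.
Absorbing cross-section = A = 298.0 m²; emitting surface = A = 298.0 m² (ratio 1).
εS·A_cross = εσ·A_surf·T⁴  ⇒  T⁴ = S/(1σ)   (ε cancels).
T⁴ = 64.7/(1·5.67×10⁻⁸) = 1.141×10⁹ K⁴.
T = (1.141×10⁹)^(1/4).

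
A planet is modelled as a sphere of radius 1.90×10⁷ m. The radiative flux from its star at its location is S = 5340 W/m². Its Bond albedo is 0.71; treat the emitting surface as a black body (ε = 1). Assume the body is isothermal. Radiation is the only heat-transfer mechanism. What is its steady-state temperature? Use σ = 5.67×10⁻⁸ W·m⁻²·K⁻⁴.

At equilibrium, absorbed power = emitted power.
Absorbing cross-section = πr² = 1.134×10¹⁵ m²; emitting surface = 4πr² = 4.536×10¹⁵ m² (ratio 4).
(1−a)S·A_cross = εσ·A_surf·T⁴  ⇒  T⁴ = (1−a)S/(4σ).
T⁴ = 0.290·5340/(4·5.67×10⁻⁸) = 6.828×10⁹ K⁴.
T = (6.828×10⁹)^(1/4).

T ≈ 287 K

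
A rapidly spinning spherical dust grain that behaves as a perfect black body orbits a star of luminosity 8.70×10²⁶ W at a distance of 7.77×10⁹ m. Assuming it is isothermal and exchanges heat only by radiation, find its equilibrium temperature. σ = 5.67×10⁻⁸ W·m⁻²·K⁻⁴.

T ≈ 1500 K

First find the stellar flux at distance d: S = L/(4πd²) = 8.70×10²⁶/(4π·(7.77×10⁹)²) = 1.147×10⁶ W/m².
For an isothermal sphere, absorbed (1−a)S·πr² = emitted σ·4πr²·T⁴, so T⁴ = (1−a)S/(4σ).
T⁴ = 1.00·1.147×10⁶/(4·5.67×10⁻⁸) = 5.056×10¹² K⁴.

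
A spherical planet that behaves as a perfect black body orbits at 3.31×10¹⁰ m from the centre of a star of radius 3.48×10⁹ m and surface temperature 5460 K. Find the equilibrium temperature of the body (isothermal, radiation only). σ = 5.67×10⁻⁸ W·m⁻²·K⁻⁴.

T ≈ 1250 K

The star's surface emits σT_*⁴; at distance d the flux is S = σT_*⁴(R_*/d)².
S = 5.67×10⁻⁸·(5460)⁴·(3.48×10⁹/3.31×10¹⁰)² = 5.570×10⁵ W/m².
For an isothermal sphere T⁴ = (1−a)S/(4σ) = 2.456×10¹² K⁴.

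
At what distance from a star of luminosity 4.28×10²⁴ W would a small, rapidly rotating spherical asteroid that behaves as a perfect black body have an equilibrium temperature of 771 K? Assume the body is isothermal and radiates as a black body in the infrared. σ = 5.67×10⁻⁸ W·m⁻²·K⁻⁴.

For an isothermal black-emitting sphere, (1−a)S·πr² = σ·4πr²·T⁴ ⇒ S = 4σT⁴/(1−a).
S = 4·5.67×10⁻⁸·(771)⁴/1.00 = 80140 W/m².
Flux falls as S = L/(4πd²), so d = √(L/(4πS)) = √(4.28×10²⁴/(4π·80140)).

d ≈ 2.06×10⁹ m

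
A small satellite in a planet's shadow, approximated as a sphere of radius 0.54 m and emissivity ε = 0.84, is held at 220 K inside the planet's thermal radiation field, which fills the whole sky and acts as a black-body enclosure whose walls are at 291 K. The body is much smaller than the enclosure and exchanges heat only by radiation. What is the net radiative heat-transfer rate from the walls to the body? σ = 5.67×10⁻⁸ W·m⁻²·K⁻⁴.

For a small grey body in a large enclosure: P_net = εσA(T_body⁴ − T_wall⁴).
A = 4πr² = 3.664 m²; T_body⁴ − T_wall⁴ = 2.343×10⁹ − 7.171×10⁹ = -4.828×10⁹ K⁴.
|P_net| = 0.84·5.67×10⁻⁸·3.664·4.828×10⁹.

P_net ≈ 843 W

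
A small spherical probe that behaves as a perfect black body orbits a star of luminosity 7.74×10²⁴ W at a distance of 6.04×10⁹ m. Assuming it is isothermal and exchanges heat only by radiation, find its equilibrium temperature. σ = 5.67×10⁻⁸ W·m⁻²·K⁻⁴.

T ≈ 522 K

First find the stellar flux at distance d: S = L/(4πd²) = 7.74×10²⁴/(4π·(6.04×10⁹)²) = 16880 W/m².
For an isothermal sphere, absorbed (1−a)S·πr² = emitted σ·4πr²·T⁴, so T⁴ = (1−a)S/(4σ).
T⁴ = 1.00·16880/(4·5.67×10⁻⁸) = 7.444×10¹⁰ K⁴.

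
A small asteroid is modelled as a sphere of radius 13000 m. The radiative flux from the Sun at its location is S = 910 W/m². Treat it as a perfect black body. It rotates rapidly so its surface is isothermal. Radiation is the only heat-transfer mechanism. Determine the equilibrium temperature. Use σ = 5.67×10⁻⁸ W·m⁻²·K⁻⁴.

T ≈ 252 K

At equilibrium, absorbed power = emitted power.
Absorbing cross-section = πr² = 5.309×10⁸ m²; emitting surface = 4πr² = 2.124×10⁹ m² (ratio 4).
S·A_cross = εσ·A_surf·T⁴  ⇒  T⁴ = S/(4σ).
T⁴ = 1.00·910/(4·5.67×10⁻⁸) = 4.012×10⁹ K⁴.
T = (4.012×10⁹)^(1/4).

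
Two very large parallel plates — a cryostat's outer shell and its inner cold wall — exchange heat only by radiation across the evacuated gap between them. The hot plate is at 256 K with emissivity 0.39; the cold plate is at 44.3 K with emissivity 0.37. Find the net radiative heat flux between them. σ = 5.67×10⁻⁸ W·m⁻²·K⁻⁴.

q ≈ 57.0 W/m²

For two infinite grey parallel plates, q = σ(T₁⁴ − T₂⁴)/(1/ε₁ + 1/ε₂ − 1).
T₁⁴ − T₂⁴ = 4.295×10⁹ − 3.851×10⁶ = 4.291×10⁹ K⁴.
1/ε₁ + 1/ε₂ − 1 = 2.564 + 2.703 − 1 = 4.267.
q = 5.67×10⁻⁸ × 4.291×10⁹ / 4.267.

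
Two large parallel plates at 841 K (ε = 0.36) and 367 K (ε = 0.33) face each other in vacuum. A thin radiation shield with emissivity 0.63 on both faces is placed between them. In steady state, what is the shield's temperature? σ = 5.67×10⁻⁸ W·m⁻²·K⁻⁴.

T_s ≈ 719 K

In steady state the net flux on the hot side equals that on the cold side.
σ(T₁⁴−T_s⁴)/D₁ = σ(T_s⁴−T₂⁴)/D₂, with D₁ = 1/ε₁+1/ε_s−1 = 3.365, D₂ = 1/ε_s+1/ε₂−1 = 3.618.
Solve for T_s⁴: T_s⁴ = (D₂·T₁⁴ + D₁·T₂⁴)/(D₁+D₂) = 2.679×10¹¹ K⁴.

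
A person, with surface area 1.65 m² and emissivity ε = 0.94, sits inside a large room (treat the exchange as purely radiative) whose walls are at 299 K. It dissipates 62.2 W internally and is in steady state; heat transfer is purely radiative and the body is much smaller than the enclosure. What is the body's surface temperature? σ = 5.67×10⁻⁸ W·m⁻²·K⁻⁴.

For a small grey body in a large enclosure, net radiated power = εσA(T⁴ − T_w⁴).
Steady state: P = εσA(T⁴ − T_w⁴) with A = 1.65 m².
T⁴ = P/(εσA) + T_w⁴ = 62.2/(0.94·5.67×10⁻⁸·1.650) + (299)⁴
    = 7.073×10⁸ + 7.993×10⁹ = 8.700×10⁹ K⁴.

T ≈ 305 K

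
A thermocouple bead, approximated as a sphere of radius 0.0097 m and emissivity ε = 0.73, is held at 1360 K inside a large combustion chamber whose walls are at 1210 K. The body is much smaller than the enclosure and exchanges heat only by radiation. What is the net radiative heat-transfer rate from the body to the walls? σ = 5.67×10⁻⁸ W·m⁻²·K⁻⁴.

P_net ≈ 62.5 W

For a small grey body in a large enclosure: P_net = εσA(T_body⁴ − T_wall⁴).
A = 4πr² = 0.001182 m²; T_body⁴ − T_wall⁴ = 3.421×10¹² − 2.144×10¹² = 1.277×10¹² K⁴.
|P_net| = 0.73·5.67×10⁻⁸·0.001182·1.277×10¹².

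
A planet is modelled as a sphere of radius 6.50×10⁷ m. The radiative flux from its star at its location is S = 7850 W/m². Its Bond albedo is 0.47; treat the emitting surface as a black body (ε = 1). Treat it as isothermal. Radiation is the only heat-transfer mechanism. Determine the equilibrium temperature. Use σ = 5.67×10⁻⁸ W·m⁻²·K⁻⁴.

T ≈ 368 K

At equilibrium, absorbed power = emitted power.
Absorbing cross-section = πr² = 1.327×10¹⁶ m²; emitting surface = 4πr² = 5.309×10¹⁶ m² (ratio 4).
(1−a)S·A_cross = εσ·A_surf·T⁴  ⇒  T⁴ = (1−a)S/(4σ).
T⁴ = 0.530·7850/(4·5.67×10⁻⁸) = 1.834×10¹⁰ K⁴.
T = (1.834×10¹⁰)^(1/4).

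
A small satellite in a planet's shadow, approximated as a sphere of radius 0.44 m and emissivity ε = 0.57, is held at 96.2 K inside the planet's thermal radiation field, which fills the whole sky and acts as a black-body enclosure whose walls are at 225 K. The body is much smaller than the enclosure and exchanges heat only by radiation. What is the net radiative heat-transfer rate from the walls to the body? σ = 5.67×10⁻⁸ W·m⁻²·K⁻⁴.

For a small grey body in a large enclosure: P_net = εσA(T_body⁴ − T_wall⁴).
A = 4πr² = 2.433 m²; T_body⁴ − T_wall⁴ = 8.564×10⁷ − 2.563×10⁹ = -2.477×10⁹ K⁴.
|P_net| = 0.57·5.67×10⁻⁸·2.433·2.477×10⁹.

P_net ≈ 195 W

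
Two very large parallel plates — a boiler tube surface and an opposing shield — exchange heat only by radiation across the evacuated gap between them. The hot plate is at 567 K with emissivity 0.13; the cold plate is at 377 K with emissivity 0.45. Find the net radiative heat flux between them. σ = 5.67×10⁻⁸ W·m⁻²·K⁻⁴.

q ≈ 529 W/m²

For two infinite grey parallel plates, q = σ(T₁⁴ − T₂⁴)/(1/ε₁ + 1/ε₂ − 1).
T₁⁴ − T₂⁴ = 1.034×10¹¹ − 2.020×10¹⁰ = 8.315×10¹⁰ K⁴.
1/ε₁ + 1/ε₂ − 1 = 7.692 + 2.222 − 1 = 8.915.
q = 5.67×10⁻⁸ × 8.315×10¹⁰ / 8.915.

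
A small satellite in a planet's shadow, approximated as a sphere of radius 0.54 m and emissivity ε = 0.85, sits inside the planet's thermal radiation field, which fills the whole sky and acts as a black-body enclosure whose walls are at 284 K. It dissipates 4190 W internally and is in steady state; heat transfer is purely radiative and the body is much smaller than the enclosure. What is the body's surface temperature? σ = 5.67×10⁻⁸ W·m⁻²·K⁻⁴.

T ≈ 417 K

For a small grey body in a large enclosure, net radiated power = εσA(T⁴ − T_w⁴).
Steady state: P = εσA(T⁴ − T_w⁴) with A = 4πr² = 3.664 m².
T⁴ = P/(εσA) + T_w⁴ = 4190/(0.85·5.67×10⁻⁸·3.664) + (284)⁴
    = 2.373×10¹⁰ + 6.505×10⁹ = 3.023×10¹⁰ K⁴.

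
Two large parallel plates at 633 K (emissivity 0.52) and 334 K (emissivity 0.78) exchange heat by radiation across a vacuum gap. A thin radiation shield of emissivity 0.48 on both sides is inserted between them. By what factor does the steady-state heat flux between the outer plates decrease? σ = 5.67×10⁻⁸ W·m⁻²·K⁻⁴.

factor ≈ 2.44

Without shield: q₀ = σΔ(T⁴)/(1/ε₁+1/ε₂−1) with denominator 2.205.
With shield the two gaps are in series; the resistances add: (1/ε₁+1/ε_s−1)+(1/ε_s+1/ε₂−1) = 3.006+2.365 = 5.372.
Heat-flux ratio q₀/q = 5.372/2.205.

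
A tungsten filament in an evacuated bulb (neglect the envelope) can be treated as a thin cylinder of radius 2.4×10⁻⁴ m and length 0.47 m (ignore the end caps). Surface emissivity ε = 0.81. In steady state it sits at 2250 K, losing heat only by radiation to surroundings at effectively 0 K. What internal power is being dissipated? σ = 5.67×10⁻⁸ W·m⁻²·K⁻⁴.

Steady state: P = εσA T⁴.
A = 2πrL = 7.087×10⁻⁴ m²; T⁴ = (2250)⁴ = 2.563×10¹³ K⁴.
P = 0.81 × 5.67×10⁻⁸ × 7.087×10⁻⁴ × 2.563×10¹³.

P ≈ 834 W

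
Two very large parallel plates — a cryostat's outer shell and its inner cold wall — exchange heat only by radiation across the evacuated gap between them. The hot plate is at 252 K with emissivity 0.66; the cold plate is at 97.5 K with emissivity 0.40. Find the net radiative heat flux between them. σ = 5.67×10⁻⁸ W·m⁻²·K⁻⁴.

For two infinite grey parallel plates, q = σ(T₁⁴ − T₂⁴)/(1/ε₁ + 1/ε₂ − 1).
T₁⁴ − T₂⁴ = 4.033×10⁹ − 9.037×10⁷ = 3.942×10⁹ K⁴.
1/ε₁ + 1/ε₂ − 1 = 1.515 + 2.500 − 1 = 3.015.
q = 5.67×10⁻⁸ × 3.942×10⁹ / 3.015.

q ≈ 74.1 W/m²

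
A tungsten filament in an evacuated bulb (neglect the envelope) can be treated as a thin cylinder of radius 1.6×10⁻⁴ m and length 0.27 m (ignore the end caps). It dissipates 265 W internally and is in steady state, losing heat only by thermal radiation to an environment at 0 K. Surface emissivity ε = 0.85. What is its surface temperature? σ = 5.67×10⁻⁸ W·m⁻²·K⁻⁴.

T ≈ 2120 K

Steady state: internal power = radiated power, P = εσA T⁴.
Radiating area A = 2πrL = 2.714×10⁻⁴ m².
T⁴ = P/(εσA) = 265/(0.85·5.67×10⁻⁸·2.714×10⁻⁴) = 2.026×10¹³ K⁴.
T = (2.026×10¹³)^(1/4).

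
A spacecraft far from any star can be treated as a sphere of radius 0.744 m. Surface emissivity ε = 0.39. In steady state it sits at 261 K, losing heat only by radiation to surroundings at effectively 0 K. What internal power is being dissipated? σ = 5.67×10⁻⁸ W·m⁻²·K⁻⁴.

P ≈ 714 W

Steady state: P = εσA T⁴.
A = 4πr² = 6.956 m²; T⁴ = (261)⁴ = 4.640×10⁹ K⁴.
P = 0.39 × 5.67×10⁻⁸ × 6.956 × 4.640×10⁹.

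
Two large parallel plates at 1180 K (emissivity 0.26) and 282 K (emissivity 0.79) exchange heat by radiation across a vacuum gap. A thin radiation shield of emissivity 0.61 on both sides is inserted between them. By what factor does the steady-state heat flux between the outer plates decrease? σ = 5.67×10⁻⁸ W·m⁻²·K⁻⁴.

factor ≈ 1.55

Without shield: q₀ = σΔ(T⁴)/(1/ε₁+1/ε₂−1) with denominator 4.112.
With shield the two gaps are in series; the resistances add: (1/ε₁+1/ε_s−1)+(1/ε_s+1/ε₂−1) = 4.485+1.905 = 6.391.
Heat-flux ratio q₀/q = 6.391/4.112.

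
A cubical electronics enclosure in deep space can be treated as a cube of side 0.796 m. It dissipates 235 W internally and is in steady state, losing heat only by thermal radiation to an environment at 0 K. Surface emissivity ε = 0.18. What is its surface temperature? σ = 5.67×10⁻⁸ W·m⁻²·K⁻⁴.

Steady state: internal power = radiated power, P = εσA T⁴.
Radiating area A = 6L² = 3.802 m².
T⁴ = P/(εσA) = 235/(0.18·5.67×10⁻⁸·3.802) = 6.057×10⁹ K⁴.
T = (6.057×10⁹)^(1/4).

T ≈ 279 K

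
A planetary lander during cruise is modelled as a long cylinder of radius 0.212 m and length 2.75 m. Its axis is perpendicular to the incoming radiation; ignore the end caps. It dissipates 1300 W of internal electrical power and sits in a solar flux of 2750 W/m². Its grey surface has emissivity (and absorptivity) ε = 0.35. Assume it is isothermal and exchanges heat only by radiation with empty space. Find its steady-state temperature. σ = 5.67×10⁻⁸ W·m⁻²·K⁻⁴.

T ≈ 427 K

At steady state, absorbed solar power + internal power = radiated power.
Absorbed: α·S·A_cross = 0.35·2750·1.166 = 1122 W (cross-section 2rL).
Total input = 1122 + 1300 = 2422 W.
Radiated: εσ·A_surf·T⁴ with A_surf = 2πrL = 3.663 m².
T⁴ = 2422/(0.35·5.67×10⁻⁸·3.663) = 3.332×10¹⁰ K⁴.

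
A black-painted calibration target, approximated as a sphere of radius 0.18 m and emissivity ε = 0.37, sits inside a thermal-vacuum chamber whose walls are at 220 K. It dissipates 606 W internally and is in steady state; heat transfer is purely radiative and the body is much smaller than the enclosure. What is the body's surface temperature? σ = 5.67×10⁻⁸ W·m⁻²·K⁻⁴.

T ≈ 520 K

For a small grey body in a large enclosure, net radiated power = εσA(T⁴ − T_w⁴).
Steady state: P = εσA(T⁴ − T_w⁴) with A = 4πr² = 0.4072 m².
T⁴ = P/(εσA) + T_w⁴ = 606/(0.37·5.67×10⁻⁸·0.4072) + (220)⁴
    = 7.095×10¹⁰ + 2.343×10⁹ = 7.329×10¹⁰ K⁴.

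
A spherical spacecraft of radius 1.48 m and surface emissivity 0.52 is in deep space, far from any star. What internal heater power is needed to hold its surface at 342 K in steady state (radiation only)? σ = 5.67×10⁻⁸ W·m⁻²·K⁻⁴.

P ≈ 11100 W

P = εσ·4πr²·T⁴.
4πr² = 27.53 m²; T⁴ = 1.368×10¹⁰ K⁴.
P = 0.52·5.67×10⁻⁸·27.53·1.368×10¹⁰.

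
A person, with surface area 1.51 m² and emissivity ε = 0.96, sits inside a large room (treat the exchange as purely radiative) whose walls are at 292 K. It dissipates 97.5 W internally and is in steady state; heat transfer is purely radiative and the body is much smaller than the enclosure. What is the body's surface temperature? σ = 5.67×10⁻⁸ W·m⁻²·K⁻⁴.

T ≈ 303 K

For a small grey body in a large enclosure, net radiated power = εσA(T⁴ − T_w⁴).
Steady state: P = εσA(T⁴ − T_w⁴) with A = 1.51 m².
T⁴ = P/(εσA) + T_w⁴ = 97.5/(0.96·5.67×10⁻⁸·1.510) + (292)⁴
    = 1.186×10⁹ + 7.270×10⁹ = 8.456×10⁹ K⁴.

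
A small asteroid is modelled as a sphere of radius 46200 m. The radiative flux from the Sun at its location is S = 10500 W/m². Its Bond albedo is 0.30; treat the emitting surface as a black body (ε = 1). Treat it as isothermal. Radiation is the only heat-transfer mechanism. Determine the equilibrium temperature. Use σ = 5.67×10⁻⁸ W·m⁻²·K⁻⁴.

T ≈ 424 K

At equilibrium, absorbed power = emitted power.
Absorbing cross-section = πr² = 6.706×10⁹ m²; emitting surface = 4πr² = 2.682×10¹⁰ m² (ratio 4).
(1−a)S·A_cross = εσ·A_surf·T⁴  ⇒  T⁴ = (1−a)S/(4σ).
T⁴ = 0.700·10500/(4·5.67×10⁻⁸) = 3.241×10¹⁰ K⁴.
T = (3.241×10¹⁰)^(1/4).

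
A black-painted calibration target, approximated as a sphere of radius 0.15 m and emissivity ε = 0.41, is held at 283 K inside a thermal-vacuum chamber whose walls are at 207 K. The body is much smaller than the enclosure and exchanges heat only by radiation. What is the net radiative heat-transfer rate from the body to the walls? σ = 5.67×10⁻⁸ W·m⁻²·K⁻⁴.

For a small grey body in a large enclosure: P_net = εσA(T_body⁴ − T_wall⁴).
A = 4πr² = 0.2827 m²; T_body⁴ − T_wall⁴ = 6.414×10⁹ − 1.836×10⁹ = 4.578×10⁹ K⁴.
|P_net| = 0.41·5.67×10⁻⁸·0.2827·4.578×10⁹.

P_net ≈ 30.1 W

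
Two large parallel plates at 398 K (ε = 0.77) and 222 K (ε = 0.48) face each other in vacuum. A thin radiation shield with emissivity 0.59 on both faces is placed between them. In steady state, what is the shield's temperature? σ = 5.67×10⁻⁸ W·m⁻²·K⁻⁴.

In steady state the net flux on the hot side equals that on the cold side.
σ(T₁⁴−T_s⁴)/D₁ = σ(T_s⁴−T₂⁴)/D₂, with D₁ = 1/ε₁+1/ε_s−1 = 1.994, D₂ = 1/ε_s+1/ε₂−1 = 2.778.
Solve for T_s⁴: T_s⁴ = (D₂·T₁⁴ + D₁·T₂⁴)/(D₁+D₂) = 1.562×10¹⁰ K⁴.

T_s ≈ 354 K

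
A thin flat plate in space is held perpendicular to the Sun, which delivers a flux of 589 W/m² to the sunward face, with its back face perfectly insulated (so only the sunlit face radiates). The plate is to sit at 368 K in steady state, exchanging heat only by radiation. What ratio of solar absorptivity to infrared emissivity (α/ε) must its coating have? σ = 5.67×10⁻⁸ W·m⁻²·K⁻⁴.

Balance: αS·A = εσ·1A·T⁴ ⇒ α/ε = σT⁴/S.
α/ε = 5.67×10⁻⁸·(368)⁴/589 = 5.67×10⁻⁸·1.834×10¹⁰/589.

α/ε ≈ 1.77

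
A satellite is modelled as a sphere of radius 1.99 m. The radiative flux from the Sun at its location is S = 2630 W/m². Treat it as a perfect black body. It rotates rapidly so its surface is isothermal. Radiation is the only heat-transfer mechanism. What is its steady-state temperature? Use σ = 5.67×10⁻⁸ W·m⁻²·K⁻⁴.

T ≈ 328 K

At equilibrium, absorbed power = emitted power.
Absorbing cross-section = πr² = 12.44 m²; emitting surface = 4πr² = 49.76 m² (ratio 4).
S·A_cross = εσ·A_surf·T⁴  ⇒  T⁴ = S/(4σ).
T⁴ = 1.00·2630/(4·5.67×10⁻⁸) = 1.160×10¹⁰ K⁴.
T = (1.160×10¹⁰)^(1/4).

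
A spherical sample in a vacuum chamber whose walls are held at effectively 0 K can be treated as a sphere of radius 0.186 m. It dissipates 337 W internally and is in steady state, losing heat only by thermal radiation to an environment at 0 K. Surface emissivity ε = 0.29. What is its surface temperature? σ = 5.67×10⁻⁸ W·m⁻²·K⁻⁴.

T ≈ 466 K

Steady state: internal power = radiated power, P = εσA T⁴.
Radiating area A = 4πr² = 0.4347 m².
T⁴ = P/(εσA) = 337/(0.29·5.67×10⁻⁸·0.4347) = 4.714×10¹⁰ K⁴.
T = (4.714×10¹⁰)^(1/4).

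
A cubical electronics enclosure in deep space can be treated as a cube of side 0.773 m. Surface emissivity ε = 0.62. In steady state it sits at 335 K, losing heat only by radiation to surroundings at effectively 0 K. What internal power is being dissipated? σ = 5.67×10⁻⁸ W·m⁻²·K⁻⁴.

Steady state: P = εσA T⁴.
A = 6L² = 3.585 m²; T⁴ = (335)⁴ = 1.259×10¹⁰ K⁴.
P = 0.62 × 5.67×10⁻⁸ × 3.585 × 1.259×10¹⁰.

P ≈ 1590 W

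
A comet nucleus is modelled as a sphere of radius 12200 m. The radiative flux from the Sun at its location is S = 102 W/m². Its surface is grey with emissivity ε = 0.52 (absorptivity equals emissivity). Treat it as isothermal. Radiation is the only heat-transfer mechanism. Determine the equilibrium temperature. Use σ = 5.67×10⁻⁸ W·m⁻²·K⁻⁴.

T ≈ 146 K

At equilibrium, absorbed power = emitted power.
Absorbing cross-section = πr² = 4.676×10⁸ m²; emitting surface = 4πr² = 1.870×10⁹ m² (ratio 4).
εS·A_cross = εσ·A_surf·T⁴  ⇒  T⁴ = S/(4σ)   (ε cancels).
T⁴ = 102/(4·5.67×10⁻⁸) = 4.497×10⁸ K⁴.
T = (4.497×10⁸)^(1/4).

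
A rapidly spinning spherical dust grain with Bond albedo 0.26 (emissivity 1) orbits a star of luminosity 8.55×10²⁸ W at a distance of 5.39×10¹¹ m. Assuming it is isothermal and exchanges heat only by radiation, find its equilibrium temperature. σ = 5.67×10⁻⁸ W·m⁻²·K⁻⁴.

First find the stellar flux at distance d: S = L/(4πd²) = 8.55×10²⁸/(4π·(5.39×10¹¹)²) = 23420 W/m².
For an isothermal sphere, absorbed (1−a)S·πr² = emitted σ·4πr²·T⁴, so T⁴ = (1−a)S/(4σ).
T⁴ = 0.740·23420/(4·5.67×10⁻⁸) = 7.641×10¹⁰ K⁴.

T ≈ 526 K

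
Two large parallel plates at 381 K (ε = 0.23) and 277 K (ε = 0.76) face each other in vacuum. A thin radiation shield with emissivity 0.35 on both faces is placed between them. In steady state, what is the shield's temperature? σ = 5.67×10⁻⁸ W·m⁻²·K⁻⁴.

T_s ≈ 324 K

In steady state the net flux on the hot side equals that on the cold side.
σ(T₁⁴−T_s⁴)/D₁ = σ(T_s⁴−T₂⁴)/D₂, with D₁ = 1/ε₁+1/ε_s−1 = 6.205, D₂ = 1/ε_s+1/ε₂−1 = 3.173.
Solve for T_s⁴: T_s⁴ = (D₂·T₁⁴ + D₁·T₂⁴)/(D₁+D₂) = 1.102×10¹⁰ K⁴.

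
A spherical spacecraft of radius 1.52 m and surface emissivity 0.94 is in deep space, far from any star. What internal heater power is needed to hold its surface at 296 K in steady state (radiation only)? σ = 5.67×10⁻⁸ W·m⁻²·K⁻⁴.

P ≈ 11900 W

P = εσ·4πr²·T⁴.
4πr² = 29.03 m²; T⁴ = 7.677×10⁹ K⁴.
P = 0.94·5.67×10⁻⁸·29.03·7.677×10⁹.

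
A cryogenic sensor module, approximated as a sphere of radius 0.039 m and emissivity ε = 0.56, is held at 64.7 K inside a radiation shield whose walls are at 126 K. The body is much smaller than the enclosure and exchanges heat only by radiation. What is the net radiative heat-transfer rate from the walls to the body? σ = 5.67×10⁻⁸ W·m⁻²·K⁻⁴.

For a small grey body in a large enclosure: P_net = εσA(T_body⁴ − T_wall⁴).
A = 4πr² = 0.01911 m²; T_body⁴ − T_wall⁴ = 1.752×10⁷ − 2.520×10⁸ = -2.345×10⁸ K⁴.
|P_net| = 0.56·5.67×10⁻⁸·0.01911·2.345×10⁸.

P_net ≈ 0.142 W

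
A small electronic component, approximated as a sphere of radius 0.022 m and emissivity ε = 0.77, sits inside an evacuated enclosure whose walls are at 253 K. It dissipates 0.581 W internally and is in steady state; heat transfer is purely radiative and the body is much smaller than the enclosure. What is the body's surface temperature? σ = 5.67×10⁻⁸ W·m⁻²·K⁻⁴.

For a small grey body in a large enclosure, net radiated power = εσA(T⁴ − T_w⁴).
Steady state: P = εσA(T⁴ − T_w⁴) with A = 4πr² = 0.006082 m².
T⁴ = P/(εσA) + T_w⁴ = 0.581/(0.77·5.67×10⁻⁸·0.006082) + (253)⁴
    = 2.188×10⁹ + 4.097×10⁹ = 6.285×10⁹ K⁴.

T ≈ 282 K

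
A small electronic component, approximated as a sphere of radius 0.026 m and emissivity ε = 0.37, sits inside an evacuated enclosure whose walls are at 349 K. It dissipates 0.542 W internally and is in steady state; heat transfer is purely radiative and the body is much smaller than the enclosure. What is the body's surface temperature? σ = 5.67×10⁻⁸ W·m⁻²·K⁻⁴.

For a small grey body in a large enclosure, net radiated power = εσA(T⁴ − T_w⁴).
Steady state: P = εσA(T⁴ − T_w⁴) with A = 4πr² = 0.008495 m².
T⁴ = P/(εσA) + T_w⁴ = 0.542/(0.37·5.67×10⁻⁸·0.008495) + (349)⁴
    = 3.041×10⁹ + 1.484×10¹⁰ = 1.788×10¹⁰ K⁴.

T ≈ 366 K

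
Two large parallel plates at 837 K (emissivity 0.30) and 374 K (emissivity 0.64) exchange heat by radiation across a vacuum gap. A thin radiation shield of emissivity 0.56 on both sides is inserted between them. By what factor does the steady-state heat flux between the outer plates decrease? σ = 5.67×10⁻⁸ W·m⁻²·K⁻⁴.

factor ≈ 1.66

Without shield: q₀ = σΔ(T⁴)/(1/ε₁+1/ε₂−1) with denominator 3.896.
With shield the two gaps are in series; the resistances add: (1/ε₁+1/ε_s−1)+(1/ε_s+1/ε₂−1) = 4.119+2.348 = 6.467.
Heat-flux ratio q₀/q = 6.467/3.896.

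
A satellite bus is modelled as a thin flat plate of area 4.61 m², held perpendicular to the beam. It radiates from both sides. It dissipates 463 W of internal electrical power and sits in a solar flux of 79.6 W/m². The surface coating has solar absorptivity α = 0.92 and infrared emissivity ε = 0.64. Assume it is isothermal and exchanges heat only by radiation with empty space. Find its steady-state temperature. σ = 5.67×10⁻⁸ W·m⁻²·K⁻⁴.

T ≈ 221 K

At steady state, absorbed solar power + internal power = radiated power.
Absorbed: α·S·A_cross = 0.92·79.6·4.610 = 337.6 W (cross-section A).
Total input = 337.6 + 463 = 800.6 W.
Radiated: εσ·A_surf·T⁴ with A_surf = 2A = 9.220 m².
T⁴ = 800.6/(0.64·5.67×10⁻⁸·9.220) = 2.393×10⁹ K⁴.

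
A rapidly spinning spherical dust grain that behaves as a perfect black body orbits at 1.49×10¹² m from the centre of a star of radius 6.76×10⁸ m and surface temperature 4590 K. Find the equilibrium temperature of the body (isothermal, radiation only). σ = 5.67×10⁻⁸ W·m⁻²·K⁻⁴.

The star's surface emits σT_*⁴; at distance d the flux is S = σT_*⁴(R_*/d)².
S = 5.67×10⁻⁸·(4590)⁴·(6.76×10⁸/1.49×10¹²)² = 5.180 W/m².
For an isothermal sphere T⁴ = (1−a)S/(4σ) = 2.284×10⁷ K⁴.

T ≈ 69.1 K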